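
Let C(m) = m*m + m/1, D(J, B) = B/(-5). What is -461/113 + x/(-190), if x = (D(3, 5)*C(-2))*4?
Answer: -43343/10735 ≈ -4.0375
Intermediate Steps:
D(J, B) = -B/5 (D(J, B) = B*(-⅕) = -B/5)
C(m) = m + m² (C(m) = m² + m*1 = m² + m = m + m²)
x = -8 (x = ((-⅕*5)*(-2*(1 - 2)))*4 = -(-2)*(-1)*4 = -1*2*4 = -2*4 = -8)
-461/113 + x/(-190) = -461/113 - 8/(-190) = -461*1/113 - 8*(-1/190) = -461/113 + 4/95 = -43343/10735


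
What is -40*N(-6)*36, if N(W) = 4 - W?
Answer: -14400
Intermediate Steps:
-40*N(-6)*36 = -40*(4 - 1*(-6))*36 = -40*(4 + 6)*36 = -40*10*36 = -400*36 = -14400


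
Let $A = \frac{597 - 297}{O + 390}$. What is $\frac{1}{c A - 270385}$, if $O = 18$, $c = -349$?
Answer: $- \frac{34}{9201815} \approx -3.6949 \cdot 10^{-6}$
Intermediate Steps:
$A = \frac{25}{34}$ ($A = \frac{597 - 297}{18 + 390} = \frac{300}{408} = 300 \cdot \frac{1}{408} = \frac{25}{34} \approx 0.73529$)
$\frac{1}{c A - 270385} = \frac{1}{\left(-349\right) \frac{25}{34} - 270385} = \frac{1}{- \frac{8725}{34} - 270385} = \frac{1}{- \frac{9201815}{34}} = - \frac{34}{9201815}$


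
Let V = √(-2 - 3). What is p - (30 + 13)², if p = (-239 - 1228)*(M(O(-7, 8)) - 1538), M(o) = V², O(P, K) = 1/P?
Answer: 2261732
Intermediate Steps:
V = I*√5 (V = √(-5) = I*√5 ≈ 2.2361*I)
M(o) = -5 (M(o) = (I*√5)² = -5)
p = 2263581 (p = (-239 - 1228)*(-5 - 1538) = -1467*(-1543) = 2263581)
p - (30 + 13)² = 2263581 - (30 + 13)² = 2263581 - 1*43² = 2263581 - 1*1849 = 2263581 - 1849 = 2261732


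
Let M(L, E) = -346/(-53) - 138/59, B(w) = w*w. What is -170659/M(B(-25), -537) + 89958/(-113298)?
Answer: -10077122444219/247367300 ≈ -40738.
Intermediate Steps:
B(w) = w²
M(L, E) = 13100/3127 (M(L, E) = -346*(-1/53) - 138*1/59 = 346/53 - 138/59 = 13100/3127)
-170659/M(B(-25), -537) + 89958/(-113298) = -170659/13100/3127 + 89958/(-113298) = -170659*3127/13100 + 89958*(-1/113298) = -533650693/13100 - 14993/18883 = -10077122444219/247367300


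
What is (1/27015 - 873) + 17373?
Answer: 445747501/27015 ≈ 16500.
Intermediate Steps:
(1/27015 - 873) + 17373 = -23584094/27015 + 17373 = 445747501/27015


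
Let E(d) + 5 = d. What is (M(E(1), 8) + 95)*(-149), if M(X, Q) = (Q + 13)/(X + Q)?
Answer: -59749/4 ≈ -14937.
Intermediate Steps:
E(d) = -5 + d
M(X, Q) = (13 + Q)/(Q + X)
(M(E(1), 8) + 95)*(-149) = ((13 + 8)/(8 + (-5 + 1)) + 95)*(-149) = (21/(8 - 4) + 95)*(-149) = (21/4 + 95)*(-149) = (401/4)*(-149) = -59749/4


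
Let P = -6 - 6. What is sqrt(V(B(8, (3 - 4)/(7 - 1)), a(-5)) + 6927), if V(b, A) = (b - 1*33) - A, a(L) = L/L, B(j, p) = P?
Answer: sqrt(6881) ≈ 82.952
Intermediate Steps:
P = -12
B(j, p) = -12
a(L) = 1
V(b, A) = -33 + b - A (V(b, A) = (b - 33) - A = (-33 + b) - A = -33 + b - A)
sqrt(V(B(8, (3 - 4)/(7 - 1)), a(-5)) + 6927) = sqrt((-33 - 12 - 1*1) + 6927) = sqrt((-33 - 12 - 1) + 6927) = sqrt(-46 + 6927) = sqrt(6881)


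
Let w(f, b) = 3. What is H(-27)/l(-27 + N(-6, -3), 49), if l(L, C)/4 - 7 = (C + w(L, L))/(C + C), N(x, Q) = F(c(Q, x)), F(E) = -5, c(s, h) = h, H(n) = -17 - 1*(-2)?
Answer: -245/492 ≈ -0.49797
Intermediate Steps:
H(n) = -15 (H(n) = -17 + 2 = -15)
N(x, Q) = -5
l(L, C) = 28 + 2*(3 + C)/C (l(L, C) = 28 + 4*((C + 3)/(C + C)) = 28 + 4*((3 + C)/((2*C))) = 28 + 4*((3 + C)*(1/(2*C))) = 28 + 4*((3 + C)/(2*C)) = 28 + 2*(3 + C)/C)
H(-27)/l(-27 + N(-6, -3), 49) = -15/(30 + 6/49) = -15/1476/49 = -15*49/1476 = -245/492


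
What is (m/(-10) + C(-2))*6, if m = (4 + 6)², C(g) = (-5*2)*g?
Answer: 60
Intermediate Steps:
C(g) = -10*g
m = 100 (m = 10² = 100)
(m/(-10) + C(-2))*6 = (100/(-10) - 10*(-2))*6 = (100*(-⅒) + 20)*6 = (-10 + 20)*6 = 10*6 = 60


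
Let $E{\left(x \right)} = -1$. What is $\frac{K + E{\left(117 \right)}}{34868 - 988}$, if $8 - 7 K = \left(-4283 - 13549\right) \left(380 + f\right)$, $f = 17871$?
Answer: $\frac{46493119}{33880} \approx 1372.3$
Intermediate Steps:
$K = 46493120$ ($K = \frac{8}{7} - \frac{\left(-4283 - 13549\right) \left(380 + 17871\right)}{7} = \frac{8}{7} - \frac{\left(-17832\right) 18251}{7} = \frac{8}{7} - - \frac{325451832}{7} = \frac{8}{7} + \frac{325451832}{7} = 46493120$)
$\frac{K + E{\left(117 \right)}}{34868 - 988} = \frac{46493120 - 1}{34868 - 988} = \frac{46493119}{33880}$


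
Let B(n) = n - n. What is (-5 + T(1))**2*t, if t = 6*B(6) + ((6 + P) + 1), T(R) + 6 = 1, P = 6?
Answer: 1300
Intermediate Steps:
B(n) = 0
T(R) = -5 (T(R) = -6 + 1 = -5)
t = 13 (t = 6*0 + ((6 + 6) + 1) = 0 + (12 + 1) = 0 + 13 = 13)
(-5 + T(1))**2*t = (-5 - 5)**2*13 = (-10)**2*13 = 100*13 = 1300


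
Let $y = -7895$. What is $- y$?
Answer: $7895$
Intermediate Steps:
$- y = \left(-1\right) \left(-7895\right) = 7895$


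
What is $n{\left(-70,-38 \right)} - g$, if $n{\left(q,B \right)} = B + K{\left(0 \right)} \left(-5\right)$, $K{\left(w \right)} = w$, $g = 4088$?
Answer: $-4126$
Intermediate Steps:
$n{\left(q,B \right)} = B$ ($n{\left(q,B \right)} = B + 0 \left(-5\right) = B + 0 = B$)
$n{\left(-70,-38 \right)} - g = -38 - 4088 = -4126$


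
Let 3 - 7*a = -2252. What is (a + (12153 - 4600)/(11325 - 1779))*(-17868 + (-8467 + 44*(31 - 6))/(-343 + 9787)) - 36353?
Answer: -523496286853909/90152424 ≈ -5.8068e+6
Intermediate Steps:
a = 2255/7 (a = 3/7 - ⅐*(-2252) = 3/7 + 2252/7 = 2255/7 ≈ 322.14)
(a + (12153 - 4600)/(11325 - 1779))*(-17868 + (-8467 + 44*(31 - 6))/(-343 + 9787)) - 36353 = (2255/7 + (12153 - 4600)/(11325 - 1779))*(-17868 + (-8467 + 44*(31 - 6))/(-343 + 9787)) - 36353 = (2255/7 + 7553/9546)*(-17868 + (-8467 + 44*25)/9444) - 36353 = (2255/7 + 7553*(1/9546))*(-17868 + (-8467 + 1100)*(1/9444)) - 36353 = (2255/7 + 7553/9546)*(-17868 - 7367*1/9444) - 36353 = 21579101*(-17868 - 7367/9444)/66822 - 36353 = (21579101/66822)*(-168752759/9444) - 36353 = -520218975784237/90152424 - 36353 = -523496286853909/90152424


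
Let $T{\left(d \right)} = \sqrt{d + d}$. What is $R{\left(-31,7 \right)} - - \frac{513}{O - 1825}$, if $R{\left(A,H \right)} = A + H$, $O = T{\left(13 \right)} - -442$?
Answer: $- \frac{46613391}{1912663} - \frac{513 \sqrt{26}}{1912663} \approx -24.372$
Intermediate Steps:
$T{\left(d \right)} = \sqrt{2} \sqrt{d}$ ($T{\left(d \right)} = \sqrt{2 d} = \sqrt{2} \sqrt{d}$)
$O = 442 + \sqrt{26}$ ($O = \sqrt{2} \sqrt{13} - -442 = \sqrt{26} + 442 = 442 + \sqrt{26} \approx 447.1$)
$R{\left(-31,7 \right)} - - \frac{513}{O - 1825} = \left(-31 + 7\right) - - \frac{513}{\left(442 + \sqrt{26}\right) - 1825} = -24 - - \frac{513}{\left(442 + \sqrt{26}\right) - 1825} = -24 - - \frac{513}{-1383 + \sqrt{26}} = -24 + \frac{513}{-1383 + \sqrt{26}}$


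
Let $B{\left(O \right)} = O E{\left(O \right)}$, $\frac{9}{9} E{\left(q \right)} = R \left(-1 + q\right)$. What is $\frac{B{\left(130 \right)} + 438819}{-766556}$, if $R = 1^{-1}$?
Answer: $- \frac{455589}{766556} \approx -0.59433$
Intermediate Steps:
$R = 1$
$E{\left(q \right)} = -1 + q$ ($E{\left(q \right)} = 1 \left(-1 + q\right) = -1 + q$)
$B{\left(O \right)} = O \left(-1 + O\right)$
$\frac{B{\left(130 \right)} + 438819}{-766556} = \frac{130 \left(-1 + 130\right) + 438819}{-766556} = \left(130 \cdot 129 + 438819\right) \left(- \frac{1}{766556}\right) = \left(16770 + 438819\right) \left(- \frac{1}{766556}\right) = 455589 \left(- \frac{1}{766556}\right) = - \frac{455589}{766556}$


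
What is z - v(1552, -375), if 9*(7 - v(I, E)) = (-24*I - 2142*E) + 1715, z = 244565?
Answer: 2968739/9 ≈ 3.2986e+5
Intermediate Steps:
v(I, E) = -1652/9 + 238*E + 8*I/3 (v(I, E) = 7 - ((-24*I - 2142*E) + 1715)/9 = 7 - ((-2142*E - 24*I) + 1715)/9 = 7 - (1715 - 2142*E - 24*I)/9 = 7 + (-1715/9 + 238*E + 8*I/3) = -1652/9 + 238*E + 8*I/3)
z - v(1552, -375) = 244565 - (-1652/9 + 238*(-375) + (8/3)*1552) = 244565 - (-1652/9 - 89250 + 12416/3) = 244565 - 1*(-767654/9) = 244565 + 767654/9 = 2968739/9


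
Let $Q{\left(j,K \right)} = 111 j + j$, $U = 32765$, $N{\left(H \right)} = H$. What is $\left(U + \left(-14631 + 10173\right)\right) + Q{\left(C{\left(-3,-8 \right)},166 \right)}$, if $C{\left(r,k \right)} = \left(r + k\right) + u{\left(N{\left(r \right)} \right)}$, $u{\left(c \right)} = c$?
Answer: $26739$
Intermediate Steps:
$C{\left(r,k \right)} = k + 2 r$ ($C{\left(r,k \right)} = \left(r + k\right) + r = \left(k + r\right) + r = k + 2 r$)
$Q{\left(j,K \right)} = 112 j$
$\left(U + \left(-14631 + 10173\right)\right) + Q{\left(C{\left(-3,-8 \right)},166 \right)} = \left(32765 + \left(-14631 + 10173\right)\right) + 112 \left(-8 + 2 \left(-3\right)\right) = \left(32765 - 4458\right) + 112 \left(-8 - 6\right) = 28307 + 112 \left(-14\right) = 28307 - 1568 = 26739$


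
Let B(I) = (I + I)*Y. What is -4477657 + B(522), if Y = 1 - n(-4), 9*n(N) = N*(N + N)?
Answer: -4480325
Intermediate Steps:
n(N) = 2*N**2/9 (n(N) = (N*(N + N))/9 = (N*(2*N))/9 = (2*N**2)/9 = 2*N**2/9)
Y = -23/9 (Y = 1 - 2*(-4)**2/9 = 1 - 2*16/9 = 1 - 1*32/9 = 1 - 32/9 = -23/9 ≈ -2.5556)
B(I) = -46*I/9 (B(I) = (I + I)*(-23/9) = (2*I)*(-23/9) = -46*I/9)
-4477657 + B(522) = -4477657 - 46/9*522 = -4477657 - 2668 = -4480325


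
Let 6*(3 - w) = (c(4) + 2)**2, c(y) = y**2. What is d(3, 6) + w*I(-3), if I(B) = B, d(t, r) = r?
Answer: 159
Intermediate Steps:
w = -51 (w = 3 - (4**2 + 2)**2/6 = 3 - (16 + 2)**2/6 = 3 - 1/6*18**2 = 3 - 1/6*324 = 3 - 54 = -51)
d(3, 6) + w*I(-3) = 6 - 51*(-3) = 6 + 153 = 159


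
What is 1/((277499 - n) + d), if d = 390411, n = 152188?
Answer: 1/515722 ≈ 1.9390e-6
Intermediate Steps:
1/((277499 - n) + d) = 1/((277499 - 1*152188) + 390411) = 1/((277499 - 152188) + 390411) = 1/(125311 + 390411) = 1/515722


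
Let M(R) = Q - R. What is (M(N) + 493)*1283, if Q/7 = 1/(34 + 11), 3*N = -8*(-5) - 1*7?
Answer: 27837251/45 ≈ 6.1861e+5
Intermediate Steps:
N = 11 (N = (-8*(-5) - 1*7)/3 = (40 - 7)/3 = (1/3)*33 = 11)
Q = 7/45 (Q = 7/(34 + 11) = 7/45 ≈ 0.15556)
M(R) = 7/45 - R
(M(N) + 493)*1283 = ((7/45 - 1*11) + 493)*1283 = ((7/45 - 11) + 493)*1283 = (-488/45 + 493)*1283 = (21697/45)*1283 = 27837251/45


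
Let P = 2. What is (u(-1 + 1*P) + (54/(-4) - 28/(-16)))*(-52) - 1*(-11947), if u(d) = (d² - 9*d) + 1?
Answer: 12922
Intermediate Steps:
u(d) = 1 + d² - 9*d
(u(-1 + 1*P) + (54/(-4) - 28/(-16)))*(-52) - 1*(-11947) = ((1 + (-1 + 1*2)² - 9*(-1 + 1*2)) + (54/(-4) - 28/(-16)))*(-52) - 1*(-11947) = ((1 + (-1 + 2)² - 9*(-1 + 2)) + (54*(-¼) - 28*(-1/16)))*(-52) + 11947 = ((1 + 1² - 9*1) + (-27/2 + 7/4))*(-52) + 11947 = ((1 + 1 - 9) - 47/4)*(-52) + 11947 = (-7 - 47/4)*(-52) + 11947 = -75/4*(-52) + 11947 = 975 + 11947 = 12922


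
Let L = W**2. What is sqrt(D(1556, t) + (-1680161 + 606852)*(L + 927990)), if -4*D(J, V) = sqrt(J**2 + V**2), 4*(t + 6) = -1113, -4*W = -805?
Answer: sqrt(-16631851367285 - sqrt(40030945))/4 ≈ 1.0196e+6*I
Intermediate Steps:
W = 805/4 (W = -1/4*(-805) = 805/4 ≈ 201.25)
t = -1137/4 (t = -6 + (1/4)*(-1113) = -6 - 1113/4 = -1137/4 ≈ -284.25)
L = 648025/16 (L = (805/4)**2 = 648025/16 ≈ 40502.)
D(J, V) = -sqrt(J**2 + V**2)/4
sqrt(D(1556, t) + (-1680161 + 606852)*(L + 927990)) = sqrt(-sqrt(1556**2 + (-1137/4)**2)/4 + (-1680161 + 606852)*(648025/16 + 927990)) = sqrt(-sqrt(2421136 + 1292769/16)/4 - 1073309*15495865/16) = sqrt(-sqrt(40030945)/16 - 16631851367285/16) = sqrt(-16631851367285/16 - sqrt(40030945)/16)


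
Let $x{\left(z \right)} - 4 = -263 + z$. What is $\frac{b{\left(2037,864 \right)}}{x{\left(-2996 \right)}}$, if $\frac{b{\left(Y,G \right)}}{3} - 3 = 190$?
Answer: $- \frac{193}{1085} \approx -0.17788$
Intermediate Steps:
$x{\left(z \right)} = -259 + z$ ($x{\left(z \right)} = 4 + \left(-263 + z\right) = -259 + z$)
$b{\left(Y,G \right)} = 579$ ($b{\left(Y,G \right)} = 9 + 3 \cdot 190 = 9 + 570 = 579$)
$\frac{b{\left(2037,864 \right)}}{x{\left(-2996 \right)}} = \frac{579}{-259 - 2996} = \frac{579}{-3255} = 579 \left(- \frac{1}{3255}\right) = - \frac{193}{1085}$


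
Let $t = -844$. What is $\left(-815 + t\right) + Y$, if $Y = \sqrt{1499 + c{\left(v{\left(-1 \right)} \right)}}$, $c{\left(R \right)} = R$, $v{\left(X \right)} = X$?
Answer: $-1659 + \sqrt{1498} \approx -1620.3$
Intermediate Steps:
$Y = \sqrt{1498}$ ($Y = \sqrt{1499 - 1} = \sqrt{1498} \approx 38.704$)
$\left(-815 + t\right) + Y = \left(-815 - 844\right) + \sqrt{1498} = -1659 + \sqrt{1498}$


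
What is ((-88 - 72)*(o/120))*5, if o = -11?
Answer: 220/3 ≈ 73.333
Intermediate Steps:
((-88 - 72)*(o/120))*5 = ((-88 - 72)*(-11/120))*5 = -(-1760)/120*5 = -160*(-11/120)*5 = (44/3)*5 = 220/3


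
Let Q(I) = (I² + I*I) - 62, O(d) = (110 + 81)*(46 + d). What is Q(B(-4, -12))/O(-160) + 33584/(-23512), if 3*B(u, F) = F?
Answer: -15219847/10665631 ≈ -1.4270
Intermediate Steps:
B(u, F) = F/3
O(d) = 8786 + 191*d (O(d) = 191*(46 + d) = 8786 + 191*d)
Q(I) = -62 + 2*I² (Q(I) = (I² + I²) - 62 = 2*I² - 62 = -62 + 2*I²)
Q(B(-4, -12))/O(-160) + 33584/(-23512) = (-62 + 2*((⅓)*(-12))²)/(8786 + 191*(-160)) + 33584/(-23512) = (-62 + 2*(-4)²)/(8786 - 30560) + 33584*(-1/23512) = (-62 + 2*16)/(-21774) - 4198/2939 = (-62 + 32)*(-1/21774) - 4198/2939 = -30*(-1/21774) - 4198/2939 = 5/3629 - 4198/2939 = -15219847/10665631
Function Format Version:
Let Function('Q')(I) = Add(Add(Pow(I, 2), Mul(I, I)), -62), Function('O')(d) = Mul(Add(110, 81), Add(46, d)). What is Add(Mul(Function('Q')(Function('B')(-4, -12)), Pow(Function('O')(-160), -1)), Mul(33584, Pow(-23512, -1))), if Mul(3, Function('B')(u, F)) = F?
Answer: Rational(-15219847, 10665631) ≈ -1.4270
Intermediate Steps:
Function('B')(u, F) = Mul(Rational(1, 3), F)
Function('O')(d) = Add(8786, Mul(191, d)) (Function('O')(d) = Mul(191, Add(46, d)) = Add(8786, Mul(191, d)))
Function('Q')(I) = Add(-62, Mul(2, Pow(I, 2))) (Function('Q')(I) = Add(Add(Pow(I, 2), Pow(I, 2)), -62) = Add(Mul(2, Pow(I, 2)), -62) = Add(-62, Mul(2, Pow(I, 2))))
Add(Mul(Function('Q')(Function('B')(-4, -12)), Pow(Function('O')(-160), -1)), Mul(33584, Pow(-23512, -1))) = Add(Mul(Add(-62, Mul(2, Pow(Mul(Rational(1, 3), -12), 2))), Pow(Add(8786, Mul(191, -160)), -1)), Mul(33584, Pow(-23512, -1))) = Add(Mul(Add(-62, Mul(2, Pow(-4, 2))), Pow(Add(8786, -30560), -1)), Mul(33584, Rational(-1, 23512))) = Add(Mul(Add(-62, Mul(2, 16)), Pow(-21774, -1)), Rational(-4198, 2939)) = Add(Mul(Add(-62, 32), Rational(-1, 21774)), Rational(-4198, 2939)) = Add(Mul(-30, Rational(-1, 21774)), Rational(-4198, 2939)) = Add(Rational(5, 3629), Rational(-4198, 2939)) = Rational(-15219847, 10665631)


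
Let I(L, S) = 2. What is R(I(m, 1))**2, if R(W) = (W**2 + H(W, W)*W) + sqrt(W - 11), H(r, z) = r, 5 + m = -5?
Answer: 55 + 48*I ≈ 55.0 + 48.0*I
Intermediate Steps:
m = -10 (m = -5 - 5 = -10)
R(W) = sqrt(-11 + W) + 2*W**2 (R(W) = (W**2 + W*W) + sqrt(W - 11) = (W**2 + W**2) + sqrt(-11 + W) = 2*W**2 + sqrt(-11 + W) = sqrt(-11 + W) + 2*W**2)
R(I(m, 1))**2 = (sqrt(-11 + 2) + 2*2**2)**2 = (sqrt(-9) + 2*4)**2 = (3*I + 8)**2 = (8 + 3*I)**2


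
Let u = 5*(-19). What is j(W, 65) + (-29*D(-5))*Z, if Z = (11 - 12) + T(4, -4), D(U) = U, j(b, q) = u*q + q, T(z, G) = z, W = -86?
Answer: -5675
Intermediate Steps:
u = -95
j(b, q) = -94*q (j(b, q) = -95*q + q = -94*q)
Z = 3 (Z = (11 - 12) + 4 = -1 + 4 = 3)
j(W, 65) + (-29*D(-5))*Z = -94*65 - 29*(-5)*3 = -6110 + 145*3 = -6110 + 435 = -5675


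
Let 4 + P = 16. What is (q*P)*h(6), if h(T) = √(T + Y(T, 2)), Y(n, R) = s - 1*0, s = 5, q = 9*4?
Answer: 432*√11 ≈ 1432.8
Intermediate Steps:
q = 36
Y(n, R) = 5 (Y(n, R) = 5 - 1*0 = 5 + 0 = 5)
h(T) = √(5 + T) (h(T) = √(T + 5) = √(5 + T))
P = 12 (P = -4 + 16 = 12)
(q*P)*h(6) = (36*12)*√(5 + 6) = 432*√11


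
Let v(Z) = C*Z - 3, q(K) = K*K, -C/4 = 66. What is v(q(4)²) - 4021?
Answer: -71608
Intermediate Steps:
C = -264 (C = -4*66 = -264)
q(K) = K²
v(Z) = -3 - 264*Z (v(Z) = -264*Z - 3 = -3 - 264*Z)
v(q(4)²) - 4021 = (-3 - 264*(4²)²) - 4021 = (-3 - 264*16²) - 4021 = (-3 - 264*256) - 4021 = (-3 - 67584) - 4021 = -67587 - 4021 = -71608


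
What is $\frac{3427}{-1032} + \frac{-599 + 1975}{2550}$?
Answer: $- \frac{406601}{146200} \approx -2.7811$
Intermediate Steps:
$\frac{3427}{-1032} + \frac{-599 + 1975}{2550} = 3427 \left(- \frac{1}{1032}\right) + 1376 \cdot \frac{1}{2550} = - \frac{3427}{1032} + \frac{688}{1275} = - \frac{406601}{146200}$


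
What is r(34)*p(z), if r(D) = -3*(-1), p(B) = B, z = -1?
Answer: -3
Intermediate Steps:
r(D) = 3
r(34)*p(z) = 3*(-1) = -3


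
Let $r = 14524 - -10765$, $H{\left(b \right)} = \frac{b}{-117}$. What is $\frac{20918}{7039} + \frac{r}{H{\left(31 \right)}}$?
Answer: $- \frac{20826436249}{218209} \approx -95443.0$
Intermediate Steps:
$H{\left(b \right)} = - \frac{b}{117}$ ($H{\left(b \right)} = b \left(- \frac{1}{117}\right) = - \frac{b}{117}$)
$r = 25289$ ($r = 14524 + 10765 = 25289$)
$\frac{20918}{7039} + \frac{r}{H{\left(31 \right)}} = \frac{20918}{7039} + \frac{25289}{\left(- \frac{1}{117}\right) 31} = 20918 \cdot \frac{1}{7039} + \frac{25289}{- \frac{31}{117}} = \frac{20918}{7039} + 25289 \left(- \frac{117}{31}\right) = \frac{20918}{7039} - \frac{2958813}{31} = - \frac{20826436249}{218209}$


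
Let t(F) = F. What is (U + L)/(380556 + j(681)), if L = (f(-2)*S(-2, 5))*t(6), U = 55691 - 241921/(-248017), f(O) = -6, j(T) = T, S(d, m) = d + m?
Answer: 4595256944/31517752343 ≈ 0.14580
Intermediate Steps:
U = 13812556668/248017 (U = 55691 - 241921*(-1)/248017 = 55691 - 1*(-241921/248017) = 55691 + 241921/248017 = 13812556668/248017 ≈ 55692.)
L = -108 (L = -6*(-2 + 5)*6 = -6*3*6 = -18*6 = -108)
(U + L)/(380556 + j(681)) = (13812556668/248017 - 108)/(380556 + 681) = (13785770832/248017)/381237 = (13785770832/248017)*(1/381237) = 4595256944/31517752343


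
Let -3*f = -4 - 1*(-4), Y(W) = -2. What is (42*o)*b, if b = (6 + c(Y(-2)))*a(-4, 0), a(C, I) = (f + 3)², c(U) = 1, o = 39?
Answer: 103194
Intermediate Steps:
f = 0 (f = -(-4 - 1*(-4))/3 = -(-4 + 4)/3 = -⅓*0 = 0)
a(C, I) = 9 (a(C, I) = (0 + 3)² = 3² = 9)
b = 63 (b = (6 + 1)*9 = 7*9 = 63)
(42*o)*b = (42*39)*63 = 1638*63 = 103194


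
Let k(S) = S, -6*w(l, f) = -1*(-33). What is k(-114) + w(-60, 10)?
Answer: -239/2 ≈ -119.50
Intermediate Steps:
w(l, f) = -11/2 (w(l, f) = -(-1)*(-33)/6 = -1/6*33 = -11/2)
k(-114) + w(-60, 10) = -114 - 11/2 = -239/2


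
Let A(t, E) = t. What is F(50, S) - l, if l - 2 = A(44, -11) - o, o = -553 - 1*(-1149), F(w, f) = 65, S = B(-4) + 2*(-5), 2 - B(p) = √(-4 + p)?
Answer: 615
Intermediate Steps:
B(p) = 2 - √(-4 + p)
S = -8 - 2*I*√2 (S = (2 - √(-4 - 4)) + 2*(-5) = (2 - √(-8)) - 10 = (2 - 2*I*√2) - 10 = -8 - 2*I*√2 ≈ -8.0 - 2.8284*I)
o = 596 (o = -553 + 1149 = 596)
l = -550 (l = 2 + (44 - 1*596) = 2 + (44 - 596) = 2 - 552 = -550)
F(50, S) - l = 65 - 1*(-550) = 65 + 550 = 615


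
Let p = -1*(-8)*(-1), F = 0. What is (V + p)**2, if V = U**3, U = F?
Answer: 64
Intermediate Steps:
U = 0
V = 0 (V = 0**3 = 0)
p = -8 (p = 8*(-1) = -8)
(V + p)**2 = (0 - 8)**2 = (-8)**2 = 64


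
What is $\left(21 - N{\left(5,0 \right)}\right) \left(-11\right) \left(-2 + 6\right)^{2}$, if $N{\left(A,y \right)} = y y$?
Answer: $-3696$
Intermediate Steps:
$N{\left(A,y \right)} = y^{2}$
$\left(21 - N{\left(5,0 \right)}\right) \left(-11\right) \left(-2 + 6\right)^{2} = \left(21 - 0^{2}\right) \left(-11\right) \left(-2 + 6\right)^{2} = \left(21 - 0\right) \left(-11\right) 4^{2} = \left(21 + 0\right) \left(-11\right) 16 = 21 \left(-11\right) 16 = \left(-231\right) 16 = -3696$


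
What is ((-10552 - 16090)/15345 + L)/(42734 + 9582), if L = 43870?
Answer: 15299057/18245205 ≈ 0.83852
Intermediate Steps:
((-10552 - 16090)/15345 + L)/(42734 + 9582) = ((-10552 - 16090)/15345 + 43870)/(42734 + 9582) = (-26642*1/15345 + 43870)/52316 = (-2422/1395 + 43870)*(1/52316) = (61196228/1395)*(1/52316) = 15299057/18245205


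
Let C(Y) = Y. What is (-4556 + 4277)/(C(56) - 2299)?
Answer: 279/2243 ≈ 0.12439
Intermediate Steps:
(-4556 + 4277)/(C(56) - 2299) = (-4556 + 4277)/(56 - 2299) = -279/(-2243) = -279*(-1/2243) = 279/2243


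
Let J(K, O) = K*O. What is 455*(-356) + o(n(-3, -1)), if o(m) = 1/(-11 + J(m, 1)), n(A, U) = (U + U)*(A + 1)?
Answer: -1133861/7 ≈ -1.6198e+5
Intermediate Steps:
n(A, U) = 2*U*(1 + A) (n(A, U) = (2*U)*(1 + A) = 2*U*(1 + A))
o(m) = 1/(-11 + m) (o(m) = 1/(-11 + m*1) = 1/(-11 + m))
455*(-356) + o(n(-3, -1)) = 455*(-356) + 1/(-11 + 2*(-1)*(1 - 3)) = -161980 + 1/(-11 + 2*(-1)*(-2)) = -161980 + 1/(-11 + 4) = -161980 + 1/(-7) = -161980 - ⅐ = -1133861/7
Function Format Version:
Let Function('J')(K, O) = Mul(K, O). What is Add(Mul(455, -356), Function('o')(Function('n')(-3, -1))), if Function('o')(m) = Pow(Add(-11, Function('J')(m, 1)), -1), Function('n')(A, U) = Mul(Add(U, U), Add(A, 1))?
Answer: Rational(-1133861, 7) ≈ -1.6198e+5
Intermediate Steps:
Function('n')(A, U) = Mul(2, U, Add(1, A)) (Function('n')(A, U) = Mul(Mul(2, U), Add(1, A)) = Mul(2, U, Add(1, A)))
Function('o')(m) = Pow(Add(-11, m), -1) (Function('o')(m) = Pow(Add(-11, Mul(m, 1)), -1) = Pow(Add(-11, m), -1))
Add(Mul(455, -356), Function('o')(Function('n')(-3, -1))) = Add(Mul(455, -356), Pow(Add(-11, Mul(2, -1, Add(1, -3))), -1)) = Add(-161980, Pow(Add(-11, Mul(2, -1, -2)), -1)) = Add(-161980, Pow(Add(-11, 4), -1)) = Add(-161980, Pow(-7, -1)) = Add(-161980, Rational(-1, 7)) = Rational(-1133861, 7)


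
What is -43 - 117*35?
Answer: -4138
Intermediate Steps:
-43 - 117*35 = -43 - 4095 = -4138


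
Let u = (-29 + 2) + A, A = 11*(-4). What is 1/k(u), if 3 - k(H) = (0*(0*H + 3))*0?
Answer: 1/3 ≈ 0.33333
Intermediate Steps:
A = -44
u = -71 (u = (-29 + 2) - 44 = -27 - 44 = -71)
k(H) = 3 (k(H) = 3 - 0*(0*H + 3)*0 = 3 - 0*(0 + 3)*0 = 3 - 0*3*0 = 3 - 0*0 = 3 - 1*0 = 3 + 0 = 3)
1/k(u) = 1/3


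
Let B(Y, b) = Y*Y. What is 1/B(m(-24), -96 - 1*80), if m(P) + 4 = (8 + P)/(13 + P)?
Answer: 121/784 ≈ 0.15434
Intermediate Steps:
m(P) = -4 + (8 + P)/(13 + P)
B(Y, b) = Y²
1/B(m(-24), -96 - 1*80) = 1/(((-44 - 3*(-24))/(13 - 24))²) = 1/(((-44 + 72)/(-11))²) = 1/((-1/11*28)²) = 1/((-28/11)²) = 1/(784/121) = 121/784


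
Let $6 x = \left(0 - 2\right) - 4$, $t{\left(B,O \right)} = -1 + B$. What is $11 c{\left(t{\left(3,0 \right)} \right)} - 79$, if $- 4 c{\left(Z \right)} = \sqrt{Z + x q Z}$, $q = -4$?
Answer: $-79 - \frac{11 \sqrt{10}}{4} \approx -87.696$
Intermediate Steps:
$x = -1$ ($x = \frac{\left(0 - 2\right) - 4}{6} = \frac{-2 - 4}{6} = \frac{1}{6} \left(-6\right) = -1$)
$c{\left(Z \right)} = - \frac{\sqrt{5} \sqrt{Z}}{4}$ ($c{\left(Z \right)} = - \frac{\sqrt{Z + \left(-1\right) \left(-4\right) Z}}{4} = - \frac{\sqrt{Z + 4 Z}}{4} = - \frac{\sqrt{5 Z}}{4} = - \frac{\sqrt{5} \sqrt{Z}}{4}$)
$11 c{\left(t{\left(3,0 \right)} \right)} - 79 = 11 \left(- \frac{\sqrt{5} \sqrt{-1 + 3}}{4}\right) - 79 = 11 \left(- \frac{\sqrt{5} \sqrt{2}}{4}\right) - 79 = 11 \left(- \frac{\sqrt{10}}{4}\right) - 79 = - \frac{11 \sqrt{10}}{4} - 79 = -79 - \frac{11 \sqrt{10}}{4}$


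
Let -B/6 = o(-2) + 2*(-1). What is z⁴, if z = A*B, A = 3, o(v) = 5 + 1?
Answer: 26873856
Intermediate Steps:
o(v) = 6
B = -24 (B = -6*(6 + 2*(-1)) = -6*(6 - 2) = -6*4 = -24)
z = -72 (z = 3*(-24) = -72)
z⁴ = (-72)⁴ = 26873856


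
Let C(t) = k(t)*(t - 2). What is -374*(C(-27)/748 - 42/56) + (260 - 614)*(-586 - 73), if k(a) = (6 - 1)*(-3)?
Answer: 233349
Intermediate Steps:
k(a) = -15 (k(a) = 5*(-3) = -15)
C(t) = 30 - 15*t (C(t) = -15*(t - 2) = -15*(-2 + t) = 30 - 15*t)
-374*(C(-27)/748 - 42/56) + (260 - 614)*(-586 - 73) = -374*((30 - 15*(-27))/748 - 42/56) + (260 - 614)*(-586 - 73) = -374*((30 + 405)*(1/748) - 42*1/56) - 354*(-659) = -374*(435*(1/748) - ¾) + 233286 = -374*(435/748 - ¾) + 233286 = -374*(-63/374) + 233286 = 63 + 233286 = 233349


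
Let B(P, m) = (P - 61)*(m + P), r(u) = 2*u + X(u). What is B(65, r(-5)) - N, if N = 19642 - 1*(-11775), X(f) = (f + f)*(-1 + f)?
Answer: -30957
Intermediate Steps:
X(f) = 2*f*(-1 + f) (X(f) = (2*f)*(-1 + f) = 2*f*(-1 + f))
N = 31417 (N = 19642 + 11775 = 31417)
r(u) = 2*u + 2*u*(-1 + u)
B(P, m) = (-61 + P)*(P + m)
B(65, r(-5)) - N = (65² - 61*65 - 122*(-5)² + 65*(2*(-5)²)) - 1*31417 = (4225 - 3965 - 122*25 + 65*(2*25)) - 31417 = (4225 - 3965 - 61*50 + 65*50) - 31417 = (4225 - 3965 - 3050 + 3250) - 31417 = 460 - 31417 = -30957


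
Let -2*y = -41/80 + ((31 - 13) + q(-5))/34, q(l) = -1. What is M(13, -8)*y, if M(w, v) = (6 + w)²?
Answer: 361/160 ≈ 2.2562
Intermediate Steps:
y = 1/160 (y = -(-41/80 + ((31 - 13) - 1)/34)/2 = -(-41*1/80 + (18 - 1)*(1/34))/2 = -(-41/80 + 17*(1/34))/2 = -(-41/80 + ½)/2 = -½*(-1/80) = 1/160 ≈ 0.0062500)
M(13, -8)*y = (6 + 13)²*(1/160) = 19²*(1/160) = 361*(1/160) = 361/160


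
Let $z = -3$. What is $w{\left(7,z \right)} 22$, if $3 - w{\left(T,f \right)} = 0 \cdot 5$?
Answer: $66$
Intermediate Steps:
$w{\left(T,f \right)} = 3$ ($w{\left(T,f \right)} = 3 - 0 \cdot 5 = 3 - 0 = 3 + 0 = 3$)
$w{\left(7,z \right)} 22 = 3 \cdot 22 = 66$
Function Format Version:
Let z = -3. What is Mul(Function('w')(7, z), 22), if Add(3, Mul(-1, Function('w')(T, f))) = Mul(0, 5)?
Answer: 66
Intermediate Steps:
Function('w')(T, f) = 3 (Function('w')(T, f) = Add(3, Mul(-1, Mul(0, 5))) = Add(3, Mul(-1, 0)) = Add(3, 0) = 3)
Mul(Function('w')(7, z), 22) = Mul(3, 22) = 66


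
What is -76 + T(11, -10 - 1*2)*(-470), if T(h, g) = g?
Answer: 5564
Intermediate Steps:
-76 + T(11, -10 - 1*2)*(-470) = -76 + (-10 - 1*2)*(-470) = -76 + (-10 - 2)*(-470) = -76 - 12*(-470) = -76 + 5640 = 5564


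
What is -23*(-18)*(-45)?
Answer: -18630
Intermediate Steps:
-23*(-18)*(-45) = 414*(-45) = -18630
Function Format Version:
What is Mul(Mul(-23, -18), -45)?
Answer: -18630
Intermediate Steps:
Mul(Mul(-23, -18), -45) = Mul(414, -45) = -18630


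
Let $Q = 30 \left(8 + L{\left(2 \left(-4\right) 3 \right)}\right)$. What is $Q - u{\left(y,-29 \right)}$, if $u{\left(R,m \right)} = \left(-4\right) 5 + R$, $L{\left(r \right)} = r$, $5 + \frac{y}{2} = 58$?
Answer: $-566$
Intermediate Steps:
$y = 106$ ($y = -10 + 2 \cdot 58 = -10 + 116 = 106$)
$u{\left(R,m \right)} = -20 + R$
$Q = -480$ ($Q = 30 \left(8 + 2 \left(-4\right) 3\right) = 30 \left(8 - 24\right) = 30 \left(-16\right) = -480$)
$Q - u{\left(y,-29 \right)} = -480 - \left(-20 + 106\right) = -480 - 86 = -566$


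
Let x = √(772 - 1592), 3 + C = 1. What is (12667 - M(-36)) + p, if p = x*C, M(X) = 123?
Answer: 12544 - 4*I*√205 ≈ 12544.0 - 57.271*I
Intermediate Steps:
C = -2 (C = -3 + 1 = -2)
x = 2*I*√205 (x = √(-820) = 2*I*√205 ≈ 28.636*I)
p = -4*I*√205 (p = (2*I*√205)*(-2) = -4*I*√205 ≈ -57.271*I)
(12667 - M(-36)) + p = (12667 - 1*123) - 4*I*√205 = (12667 - 123) - 4*I*√205 = 12544 - 4*I*√205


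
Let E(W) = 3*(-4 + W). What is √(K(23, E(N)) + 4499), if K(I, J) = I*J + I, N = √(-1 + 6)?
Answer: √(4246 + 69*√5) ≈ 66.335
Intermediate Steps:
N = √5 ≈ 2.2361
E(W) = -12 + 3*W
K(I, J) = I + I*J
√(K(23, E(N)) + 4499) = √(23*(1 + (-12 + 3*√5)) + 4499) = √(23*(-11 + 3*√5) + 4499) = √((-253 + 69*√5) + 4499) = √(4246 + 69*√5)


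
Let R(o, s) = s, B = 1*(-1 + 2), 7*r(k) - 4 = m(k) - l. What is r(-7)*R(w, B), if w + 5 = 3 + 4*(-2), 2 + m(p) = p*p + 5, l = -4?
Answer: 60/7 ≈ 8.5714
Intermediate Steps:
m(p) = 3 + p**2 (m(p) = -2 + (p*p + 5) = -2 + (p**2 + 5) = -2 + (5 + p**2) = 3 + p**2)
r(k) = 11/7 + k**2/7 (r(k) = 4/7 + ((3 + k**2) - 1*(-4))/7 = 4/7 + ((3 + k**2) + 4)/7 = 4/7 + (7 + k**2)/7 = 4/7 + (1 + k**2/7) = 11/7 + k**2/7)
w = -10 (w = -5 + (3 + 4*(-2)) = -5 + (3 - 8) = -5 - 5 = -10)
B = 1 (B = 1*1 = 1)
r(-7)*R(w, B) = (11/7 + (1/7)*(-7)**2)*1 = (11/7 + (1/7)*49)*1 = (11/7 + 7)*1 = (60/7)*1 = 60/7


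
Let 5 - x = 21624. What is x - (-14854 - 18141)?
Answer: 11376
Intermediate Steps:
x = -21619 (x = 5 - 1*21624 = 5 - 21624 = -21619)
x - (-14854 - 18141) = -21619 - (-14854 - 18141) = -21619 - 1*(-32995) = -21619 + 32995 = 11376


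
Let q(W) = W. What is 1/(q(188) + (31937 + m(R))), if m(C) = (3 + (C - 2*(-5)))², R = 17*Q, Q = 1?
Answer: 1/33025 ≈ 3.0280e-5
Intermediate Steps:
R = 17 (R = 17*1 = 17)
m(C) = (13 + C)² (m(C) = (3 + (C + 10))² = (3 + (10 + C))² = (13 + C)²)
1/(q(188) + (31937 + m(R))) = 1/(188 + (31937 + (13 + 17)²)) = 1/(188 + (31937 + 30²)) = 1/(188 + (31937 + 900)) = 1/(188 + 32837) = 1/33025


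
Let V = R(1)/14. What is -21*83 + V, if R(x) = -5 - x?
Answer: -12204/7 ≈ -1743.4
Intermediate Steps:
V = -3/7 (V = (-5 - 1*1)/14 = (-5 - 1)*(1/14) = -6*1/14 = -3/7 ≈ -0.42857)
-21*83 + V = -21*83 - 3/7 = -1743 - 3/7 = -12204/7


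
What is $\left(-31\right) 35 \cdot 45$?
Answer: $-48825$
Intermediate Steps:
$\left(-31\right) 35 \cdot 45 = \left(-1085\right) 45 = -48825$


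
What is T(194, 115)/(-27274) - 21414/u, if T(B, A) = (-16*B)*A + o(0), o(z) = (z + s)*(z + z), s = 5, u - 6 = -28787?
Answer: 5428855598/392486497 ≈ 13.832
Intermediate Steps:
u = -28781 (u = 6 - 28787 = -28781)
o(z) = 2*z*(5 + z) (o(z) = (z + 5)*(z + z) = (5 + z)*(2*z) = 2*z*(5 + z))
T(B, A) = -16*A*B (T(B, A) = (-16*B)*A + 2*0*(5 + 0) = -16*A*B + 2*0*5 = -16*A*B + 0 = -16*A*B)
T(194, 115)/(-27274) - 21414/u = -16*115*194/(-27274) - 21414/(-28781) = -356960*(-1/27274) - 21414*(-1/28781) = 178480/13637 + 21414/28781 = 5428855598/392486497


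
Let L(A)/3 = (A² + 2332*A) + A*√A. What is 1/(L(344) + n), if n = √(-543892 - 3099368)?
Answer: 1/(2*(1380816 + 1032*√86 + I*√910815)) ≈ 3.5961e-7 - 2.4684e-10*I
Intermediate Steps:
n = 2*I*√910815 (n = √(-3643260) = 2*I*√910815 ≈ 1908.7*I)
L(A) = 3*A² + 3*A^(3/2) + 6996*A (L(A) = 3*((A² + 2332*A) + A*√A) = 3*((A² + 2332*A) + A^(3/2)) = 3*(A² + A^(3/2) + 2332*A) = 3*A² + 3*A^(3/2) + 6996*A)
1/(L(344) + n) = 1/((3*344² + 3*344^(3/2) + 6996*344) + 2*I*√910815) = 1/((3*118336 + 3*(688*√86) + 2406624) + 2*I*√910815) = 1/((355008 + 2064*√86 + 2406624) + 2*I*√910815) = 1/((2761632 + 2064*√86) + 2*I*√910815) = 1/(2761632 + 2064*√86 + 2*I*√910815)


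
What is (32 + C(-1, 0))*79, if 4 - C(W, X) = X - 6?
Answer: 3318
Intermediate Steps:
C(W, X) = 10 - X (C(W, X) = 4 - (X - 6) = 4 - (-6 + X) = 4 + (6 - X) = 10 - X)
(32 + C(-1, 0))*79 = (32 + (10 - 1*0))*79 = (32 + (10 + 0))*79 = (32 + 10)*79 = 42*79 = 3318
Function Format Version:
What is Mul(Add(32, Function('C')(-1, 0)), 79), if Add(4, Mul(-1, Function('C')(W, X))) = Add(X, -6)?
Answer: 3318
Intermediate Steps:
Function('C')(W, X) = Add(10, Mul(-1, X)) (Function('C')(W, X) = Add(4, Mul(-1, Add(X, -6))) = Add(4, Mul(-1, Add(-6, X))) = Add(4, Add(6, Mul(-1, X))) = Add(10, Mul(-1, X)))
Mul(Add(32, Function('C')(-1, 0)), 79) = Mul(Add(32, Add(10, Mul(-1, 0))), 79) = Mul(Add(32, Add(10, 0)), 79) = Mul(Add(32, 10), 79) = Mul(42, 79) = 3318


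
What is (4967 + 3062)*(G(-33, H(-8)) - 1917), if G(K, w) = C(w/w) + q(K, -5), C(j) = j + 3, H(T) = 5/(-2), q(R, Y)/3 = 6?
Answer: -15214955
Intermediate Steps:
q(R, Y) = 18 (q(R, Y) = 3*6 = 18)
H(T) = -5/2 (H(T) = 5*(-½) = -5/2)
C(j) = 3 + j
G(K, w) = 22 (G(K, w) = (3 + w/w) + 18 = (3 + 1) + 18 = 4 + 18 = 22)
(4967 + 3062)*(G(-33, H(-8)) - 1917) = (4967 + 3062)*(22 - 1917) = 8029*(-1895) = -15214955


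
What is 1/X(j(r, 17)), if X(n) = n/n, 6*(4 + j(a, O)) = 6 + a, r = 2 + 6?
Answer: 1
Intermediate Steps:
r = 8
j(a, O) = -3 + a/6 (j(a, O) = -4 + (6 + a)/6 = -4 + (1 + a/6) = -3 + a/6)
X(n) = 1
1/X(j(r, 17)) = 1/1 = 1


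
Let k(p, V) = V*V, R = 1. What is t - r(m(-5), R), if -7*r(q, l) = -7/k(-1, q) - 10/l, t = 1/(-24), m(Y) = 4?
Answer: -515/336 ≈ -1.5327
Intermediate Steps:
k(p, V) = V²
t = -1/24 ≈ -0.041667
r(q, l) = q⁻² + 10/(7*l) (r(q, l) = -(-7/q² - 10/l)/7 = -(-10/l - 7/q²)/7 = q⁻² + 10/(7*l))
t - r(m(-5), R) = -1/24 - (4⁻² + (10/7)/1) = -1/24 - (1/16 + (10/7)*1) = -1/24 - (1/16 + 10/7) = -1/24 - 1*167/112 = -1/24 - 167/112 = -515/336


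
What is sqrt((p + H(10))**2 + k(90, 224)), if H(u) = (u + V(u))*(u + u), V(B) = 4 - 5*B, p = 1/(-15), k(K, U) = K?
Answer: sqrt(116681851)/15 ≈ 720.13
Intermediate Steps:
p = -1/15 ≈ -0.066667
H(u) = 2*u*(4 - 4*u) (H(u) = (u + (4 - 5*u))*(u + u) = (4 - 4*u)*(2*u) = 2*u*(4 - 4*u))
sqrt((p + H(10))**2 + k(90, 224)) = sqrt((-1/15 + 8*10*(1 - 1*10))**2 + 90) = sqrt((-1/15 + 8*10*(1 - 10))**2 + 90) = sqrt((-1/15 + 8*10*(-9))**2 + 90) = sqrt((-1/15 - 720)**2 + 90) = sqrt((-10801/15)**2 + 90) = sqrt(116661601/225 + 90) = sqrt(116681851/225) = sqrt(116681851)/15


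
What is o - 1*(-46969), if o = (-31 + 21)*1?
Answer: 46959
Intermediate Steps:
o = -10 (o = -10*1 = -10)
o - 1*(-46969) = -10 - 1*(-46969) = -10 + 46969 = 46959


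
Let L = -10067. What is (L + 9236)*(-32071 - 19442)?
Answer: 42807303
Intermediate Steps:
(L + 9236)*(-32071 - 19442) = (-10067 + 9236)*(-32071 - 19442) = -831*(-51513) = 42807303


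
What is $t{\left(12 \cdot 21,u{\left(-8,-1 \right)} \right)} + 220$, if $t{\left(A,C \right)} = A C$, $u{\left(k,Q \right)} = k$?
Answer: $-1796$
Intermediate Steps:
$t{\left(12 \cdot 21,u{\left(-8,-1 \right)} \right)} + 220 = 12 \cdot 21 \left(-8\right) + 220 = 252 \left(-8\right) + 220 = -2016 + 220 = -1796$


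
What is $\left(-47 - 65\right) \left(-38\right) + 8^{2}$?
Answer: $4320$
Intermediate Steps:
$\left(-47 - 65\right) \left(-38\right) + 8^{2} = \left(-112\right) \left(-38\right) + 64 = 4256 + 64 = 4320$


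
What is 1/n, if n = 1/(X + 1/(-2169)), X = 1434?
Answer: 3110345/2169 ≈ 1434.0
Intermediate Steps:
n = 2169/3110345 (n = 1/(1434 + 1/(-2169)) = 1/(1434 - 1/2169) = 1/(3110345/2169) = 2169/3110345 ≈ 0.00069735)
1/n = 1/(2169/3110345) = 3110345/2169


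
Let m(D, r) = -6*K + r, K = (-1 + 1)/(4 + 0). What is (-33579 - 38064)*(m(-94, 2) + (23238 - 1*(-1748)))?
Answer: -1790215284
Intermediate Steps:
K = 0 (K = 0/4 = 0*(¼) = 0)
m(D, r) = r (m(D, r) = -6*0 + r = 0 + r = r)
(-33579 - 38064)*(m(-94, 2) + (23238 - 1*(-1748))) = (-33579 - 38064)*(2 + (23238 - 1*(-1748))) = -71643*(2 + (23238 + 1748)) = -71643*(2 + 24986) = -71643*24988 = -1790215284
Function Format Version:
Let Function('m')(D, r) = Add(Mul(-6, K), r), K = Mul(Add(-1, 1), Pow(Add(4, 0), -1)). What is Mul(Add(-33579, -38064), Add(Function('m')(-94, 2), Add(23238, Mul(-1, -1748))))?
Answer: -1790215284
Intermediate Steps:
K = 0 (K = Mul(0, Pow(4, -1)) = Mul(0, Rational(1, 4)) = 0)
Function('m')(D, r) = r (Function('m')(D, r) = Add(Mul(-6, 0), r) = Add(0, r) = r)
Mul(Add(-33579, -38064), Add(Function('m')(-94, 2), Add(23238, Mul(-1, -1748)))) = Mul(Add(-33579, -38064), Add(2, Add(23238, Mul(-1, -1748)))) = Mul(-71643, Add(2, Add(23238, 1748))) = Mul(-71643, Add(2, 24986)) = Mul(-71643, 24988) = -1790215284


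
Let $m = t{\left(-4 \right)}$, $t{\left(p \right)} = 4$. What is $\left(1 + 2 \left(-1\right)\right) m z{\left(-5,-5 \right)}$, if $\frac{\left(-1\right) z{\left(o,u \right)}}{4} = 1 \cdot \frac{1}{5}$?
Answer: $\frac{16}{5} \approx 3.2$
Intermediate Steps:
$m = 4$
$z{\left(o,u \right)} = - \frac{4}{5}$ ($z{\left(o,u \right)} = - 4 \cdot 1 \cdot \frac{1}{5} = \left(-4\right) \frac{1}{5} = - \frac{4}{5}$)
$\left(1 + 2 \left(-1\right)\right) m z{\left(-5,-5 \right)} = \left(1 + 2 \left(-1\right)\right) 4 \left(- \frac{4}{5}\right) = \left(1 - 2\right) 4 \left(- \frac{4}{5}\right) = \left(-1\right) 4 \left(- \frac{4}{5}\right) = \left(-4\right) \left(- \frac{4}{5}\right) = \frac{16}{5}$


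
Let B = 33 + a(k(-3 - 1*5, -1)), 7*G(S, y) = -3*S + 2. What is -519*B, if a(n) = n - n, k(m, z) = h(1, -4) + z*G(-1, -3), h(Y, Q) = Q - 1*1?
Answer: -17127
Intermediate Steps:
G(S, y) = 2/7 - 3*S/7 (G(S, y) = (-3*S + 2)/7 = (2 - 3*S)/7 = 2/7 - 3*S/7)
h(Y, Q) = -1 + Q (h(Y, Q) = Q - 1 = -1 + Q)
k(m, z) = -5 + 5*z/7 (k(m, z) = (-1 - 4) + z*(2/7 - 3/7*(-1)) = -5 + z*(2/7 + 3/7) = -5 + z*(5/7) = -5 + 5*z/7)
a(n) = 0
B = 33 (B = 33 + 0 = 33)
-519*B = -519*33 = -17127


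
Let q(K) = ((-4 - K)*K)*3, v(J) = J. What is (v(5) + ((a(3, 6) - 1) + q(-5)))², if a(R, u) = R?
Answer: 64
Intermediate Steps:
q(K) = 3*K*(-4 - K) (q(K) = (K*(-4 - K))*3 = 3*K*(-4 - K))
(v(5) + ((a(3, 6) - 1) + q(-5)))² = (5 + ((3 - 1) - 3*(-5)*(4 - 5)))² = (5 + (2 - 3*(-5)*(-1)))² = (5 + (2 - 15))² = (5 - 13)² = (-8)² = 64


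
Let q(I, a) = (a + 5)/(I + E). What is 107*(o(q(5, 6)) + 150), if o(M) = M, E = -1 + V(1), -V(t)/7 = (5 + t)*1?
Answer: 608723/38 ≈ 16019.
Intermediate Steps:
V(t) = -35 - 7*t (V(t) = -7*(5 + t) = -35 - 7*t)
E = -43 (E = -1 + (-35 - 7*1) = -1 + (-35 - 7) = -1 - 42 = -43)
q(I, a) = (5 + a)/(-43 + I) (q(I, a) = (a + 5)/(I - 43) = (5 + a)/(-43 + I))
107*(o(q(5, 6)) + 150) = 107*((5 + 6)/(-43 + 5) + 150) = 107*(11/(-38) + 150) = 107*(-1/38*11 + 150) = 107*(-11/38 + 150) = 107*(5689/38) = 608723/38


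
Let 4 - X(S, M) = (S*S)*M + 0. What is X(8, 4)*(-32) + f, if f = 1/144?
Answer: 1161217/144 ≈ 8064.0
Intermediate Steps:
f = 1/144 ≈ 0.0069444
X(S, M) = 4 - M*S² (X(S, M) = 4 - ((S*S)*M + 0) = 4 - (S²*M + 0) = 4 - (M*S² + 0) = 4 - M*S²)
X(8, 4)*(-32) + f = (4 - 1*4*8²)*(-32) + 1/144 = (4 - 1*4*64)*(-32) + 1/144 = (4 - 256)*(-32) + 1/144 = -252*(-32) + 1/144 = 8064 + 1/144 = 1161217/144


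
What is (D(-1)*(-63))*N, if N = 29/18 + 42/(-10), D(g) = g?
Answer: -1631/10 ≈ -163.10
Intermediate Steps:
N = -233/90 (N = 29*(1/18) + 42*(-⅒) = 29/18 - 21/5 = -233/90 ≈ -2.5889)
(D(-1)*(-63))*N = -1*(-63)*(-233/90) = 63*(-233/90) = -1631/10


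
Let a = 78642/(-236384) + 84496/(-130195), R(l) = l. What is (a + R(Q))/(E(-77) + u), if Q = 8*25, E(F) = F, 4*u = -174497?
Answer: -3062495339173/672475160137300 ≈ -0.0045541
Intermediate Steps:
u = -174497/4 (u = (¼)*(-174497) = -174497/4 ≈ -43624.)
Q = 200
a = -15106148827/15388007440 (a = 78642*(-1/236384) + 84496*(-1/130195) = -39321/118192 - 84496/130195 = -15106148827/15388007440 ≈ -0.98168)
(a + R(Q))/(E(-77) + u) = (-15106148827/15388007440 + 200)/(-77 - 174497/4) = 3062495339173/(15388007440*(-174805/4)) = (3062495339173/15388007440)*(-4/174805) = -3062495339173/672475160137300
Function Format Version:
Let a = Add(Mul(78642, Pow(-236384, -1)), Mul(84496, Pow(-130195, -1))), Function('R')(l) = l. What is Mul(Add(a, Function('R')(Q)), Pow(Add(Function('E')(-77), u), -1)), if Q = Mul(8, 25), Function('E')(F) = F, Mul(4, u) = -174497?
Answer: Rational(-3062495339173, 672475160137300) ≈ -0.0045541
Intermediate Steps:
u = Rational(-174497, 4) (u = Mul(Rational(1, 4), -174497) = Rational(-174497, 4) ≈ -43624.)
Q = 200
a = Rational(-15106148827, 15388007440) (a = Add(Mul(78642, Rational(-1, 236384)), Mul(84496, Rational(-1, 130195))) = Add(Rational(-39321, 118192), Rational(-84496, 130195)) = Rational(-15106148827, 15388007440) ≈ -0.98168)
Mul(Add(a, Function('R')(Q)), Pow(Add(Function('E')(-77), u), -1)) = Mul(Add(Rational(-15106148827, 15388007440), 200), Pow(Add(-77, Rational(-174497, 4)), -1)) = Mul(Rational(3062495339173, 15388007440), Pow(Rational(-174805, 4), -1)) = Mul(Rational(3062495339173, 15388007440), Rational(-4, 174805)) = Rational(-3062495339173, 672475160137300)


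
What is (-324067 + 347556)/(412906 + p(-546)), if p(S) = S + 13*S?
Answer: 23489/405262 ≈ 0.057960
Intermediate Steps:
p(S) = 14*S
(-324067 + 347556)/(412906 + p(-546)) = (-324067 + 347556)/(412906 + 14*(-546)) = 23489/(412906 - 7644) = 23489/405262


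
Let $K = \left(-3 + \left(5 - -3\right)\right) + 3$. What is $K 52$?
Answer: $416$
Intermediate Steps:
$K = 8$ ($K = \left(-3 + \left(5 + 3\right)\right) + 3 = \left(-3 + 8\right) + 3 = 5 + 3 = 8$)
$K 52 = 8 \cdot 52 = 416$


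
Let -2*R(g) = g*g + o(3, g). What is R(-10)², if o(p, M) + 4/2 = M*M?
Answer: 9801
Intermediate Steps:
o(p, M) = -2 + M² (o(p, M) = -2 + M*M = -2 + M²)
R(g) = 1 - g² (R(g) = -(g*g + (-2 + g²))/2 = -(g² + (-2 + g²))/2 = -(-2 + 2*g²)/2 = 1 - g²)
R(-10)² = (1 - 1*(-10)²)² = (1 - 1*100)² = (1 - 100)² = (-99)² = 9801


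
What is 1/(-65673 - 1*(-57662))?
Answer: -1/8011 ≈ -0.00012483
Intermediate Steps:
1/(-65673 - 1*(-57662)) = 1/(-65673 + 57662) = 1/(-8011) = -1/8011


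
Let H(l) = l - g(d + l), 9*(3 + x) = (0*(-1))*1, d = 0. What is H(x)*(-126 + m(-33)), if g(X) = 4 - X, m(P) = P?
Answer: 1590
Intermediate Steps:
x = -3 (x = -3 + ((0*(-1))*1)/9 = -3 + (0*1)/9 = -3 + (1/9)*0 = -3 + 0 = -3)
H(l) = -4 + 2*l (H(l) = l - (4 - (0 + l)) = l - (4 - l) = l + (-4 + l) = -4 + 2*l)
H(x)*(-126 + m(-33)) = (-4 + 2*(-3))*(-126 - 33) = (-4 - 6)*(-159) = -10*(-159) = 1590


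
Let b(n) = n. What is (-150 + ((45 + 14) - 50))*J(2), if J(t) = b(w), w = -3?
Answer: 423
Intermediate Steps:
J(t) = -3
(-150 + ((45 + 14) - 50))*J(2) = (-150 + ((45 + 14) - 50))*(-3) = (-150 + (59 - 50))*(-3) = (-150 + 9)*(-3) = -141*(-3) = 423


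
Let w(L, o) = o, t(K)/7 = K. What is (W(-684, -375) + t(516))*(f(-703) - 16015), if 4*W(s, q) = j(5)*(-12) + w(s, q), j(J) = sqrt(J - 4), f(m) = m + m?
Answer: -244956681/4 ≈ -6.1239e+7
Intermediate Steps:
f(m) = 2*m
t(K) = 7*K
j(J) = sqrt(-4 + J)
W(s, q) = -3 + q/4 (W(s, q) = (sqrt(-4 + 5)*(-12) + q)/4 = (sqrt(1)*(-12) + q)/4 = (1*(-12) + q)/4 = (-12 + q)/4 = -3 + q/4)
(W(-684, -375) + t(516))*(f(-703) - 16015) = ((-3 + (1/4)*(-375)) + 7*516)*(2*(-703) - 16015) = ((-3 - 375/4) + 3612)*(-1406 - 16015) = (-387/4 + 3612)*(-17421) = (14061/4)*(-17421) = -244956681/4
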